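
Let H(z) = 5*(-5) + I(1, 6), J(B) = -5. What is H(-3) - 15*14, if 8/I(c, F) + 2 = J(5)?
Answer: -1653/7 ≈ -236.14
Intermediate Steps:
I(c, F) = -8/7 (I(c, F) = 8/(-2 - 5) = 8/(-7) = 8*(-1/7) = -8/7)
H(z) = -183/7 (H(z) = 5*(-5) - 8/7 = -25 - 8/7 = -183/7)
H(-3) - 15*14 = -183/7 - 15*14 = -183/7 - 210 = -1653/7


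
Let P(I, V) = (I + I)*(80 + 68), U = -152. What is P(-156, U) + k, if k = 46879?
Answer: 703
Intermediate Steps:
P(I, V) = 296*I (P(I, V) = (2*I)*148 = 296*I)
P(-156, U) + k = 296*(-156) + 46879 = -46176 + 46879 = 703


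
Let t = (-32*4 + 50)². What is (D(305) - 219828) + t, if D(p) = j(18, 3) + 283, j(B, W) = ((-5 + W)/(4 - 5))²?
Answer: -213457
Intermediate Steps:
t = 6084 (t = (-128 + 50)² = (-78)² = 6084)
j(B, W) = (5 - W)² (j(B, W) = ((-5 + W)/(-1))² = ((-5 + W)*(-1))² = (5 - W)²)
D(p) = 287 (D(p) = (-5 + 3)² + 283 = (-2)² + 283 = 4 + 283 = 287)
(D(305) - 219828) + t = (287 - 219828) + 6084 = -219541 + 6084 = -213457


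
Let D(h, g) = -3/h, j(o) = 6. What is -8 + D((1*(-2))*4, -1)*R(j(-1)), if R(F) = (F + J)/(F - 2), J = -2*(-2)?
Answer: -113/16 ≈ -7.0625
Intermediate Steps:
J = 4
R(F) = (4 + F)/(-2 + F) (R(F) = (F + 4)/(F - 2) = (4 + F)/(-2 + F))
-8 + D((1*(-2))*4, -1)*R(j(-1)) = -8 + (-3/((1*(-2))*4))*((4 + 6)/(-2 + 6)) = -8 + (-3/((-2*4)))*(10/4) = -8 + (-3/(-8))*((1/4)*10) = -8 - 3*(-1/8)*(5/2) = -8 + (3/8)*(5/2) = -8 + 15/16 = -113/16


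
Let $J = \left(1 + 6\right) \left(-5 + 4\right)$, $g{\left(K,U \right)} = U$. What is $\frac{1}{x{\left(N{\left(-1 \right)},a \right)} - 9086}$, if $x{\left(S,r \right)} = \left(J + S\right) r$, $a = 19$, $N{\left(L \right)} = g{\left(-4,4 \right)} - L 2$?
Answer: $- \frac{1}{9105} \approx -0.00010983$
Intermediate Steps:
$N{\left(L \right)} = 4 - 2 L$ ($N{\left(L \right)} = 4 - L 2 = 4 - 2 L$)
$J = -7$ ($J = 7 \left(-1\right) = -7$)
$x{\left(S,r \right)} = r \left(-7 + S\right)$ ($x{\left(S,r \right)} = \left(-7 + S\right) r = r \left(-7 + S\right)$)
$\frac{1}{x{\left(N{\left(-1 \right)},a \right)} - 9086} = \frac{1}{19 \left(-7 + \left(4 - -2\right)\right) - 9086} = \frac{1}{19 \left(-7 + \left(4 + 2\right)\right) - 9086} = \frac{1}{19 \left(-7 + 6\right) - 9086} = \frac{1}{19 \left(-1\right) - 9086} = \frac{1}{-19 - 9086} = \frac{1}{-9105} = - \frac{1}{9105}$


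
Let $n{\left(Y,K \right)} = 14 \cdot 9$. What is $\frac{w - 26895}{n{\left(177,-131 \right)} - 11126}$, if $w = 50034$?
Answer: $- \frac{23139}{11000} \approx -2.1035$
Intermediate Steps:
$n{\left(Y,K \right)} = 126$
$\frac{w - 26895}{n{\left(177,-131 \right)} - 11126} = \frac{50034 - 26895}{126 - 11126} = \frac{23139}{-11000} = 23139 \left(- \frac{1}{11000}\right) = - \frac{23139}{11000}$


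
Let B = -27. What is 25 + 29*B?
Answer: -758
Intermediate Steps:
25 + 29*B = 25 + 29*(-27) = 25 - 783 = -758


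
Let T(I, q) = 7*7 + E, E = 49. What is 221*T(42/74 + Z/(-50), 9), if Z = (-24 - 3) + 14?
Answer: 21658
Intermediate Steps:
Z = -13 (Z = -27 + 14 = -13)
T(I, q) = 98 (T(I, q) = 7*7 + 49 = 49 + 49 = 98)
221*T(42/74 + Z/(-50), 9) = 221*98 = 21658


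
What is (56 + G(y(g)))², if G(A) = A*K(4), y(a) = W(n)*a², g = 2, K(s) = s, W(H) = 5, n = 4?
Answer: 18496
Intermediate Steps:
y(a) = 5*a²
G(A) = 4*A (G(A) = A*4 = 4*A)
(56 + G(y(g)))² = (56 + 4*(5*2²))² = (56 + 4*(5*4))² = (56 + 4*20)² = (56 + 80)² = 136² = 18496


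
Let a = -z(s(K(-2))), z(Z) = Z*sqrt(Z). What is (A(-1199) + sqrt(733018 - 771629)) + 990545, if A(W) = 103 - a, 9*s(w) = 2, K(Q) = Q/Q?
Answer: 990648 + 2*sqrt(2)/27 + I*sqrt(38611) ≈ 9.9065e+5 + 196.5*I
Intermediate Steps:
K(Q) = 1
s(w) = 2/9 (s(w) = (1/9)*2 = 2/9)
z(Z) = Z**(3/2)
a = -2*sqrt(2)/27 (a = -(2/9)**(3/2) = -2*sqrt(2)/27 ≈ -0.10476)
A(W) = 103 + 2*sqrt(2)/27 (A(W) = 103 - (-2)*sqrt(2)/27 = 103 + 2*sqrt(2)/27)
(A(-1199) + sqrt(733018 - 771629)) + 990545 = ((103 + 2*sqrt(2)/27) + sqrt(733018 - 771629)) + 990545 = ((103 + 2*sqrt(2)/27) + sqrt(-38611)) + 990545 = ((103 + 2*sqrt(2)/27) + I*sqrt(38611)) + 990545 = (103 + 2*sqrt(2)/27 + I*sqrt(38611)) + 990545 = 990648 + 2*sqrt(2)/27 + I*sqrt(38611)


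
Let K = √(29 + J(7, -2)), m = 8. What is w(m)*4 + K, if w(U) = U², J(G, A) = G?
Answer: 262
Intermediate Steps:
K = 6 (K = √(29 + 7) = √36 = 6)
w(m)*4 + K = 8²*4 + 6 = 64*4 + 6 = 256 + 6 = 262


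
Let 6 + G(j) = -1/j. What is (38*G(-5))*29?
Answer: -31958/5 ≈ -6391.6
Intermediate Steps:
G(j) = -6 - 1/j
(38*G(-5))*29 = (38*(-6 - 1/(-5)))*29 = (38*(-6 - 1*(-⅕)))*29 = (38*(-6 + ⅕))*29 = (38*(-29/5))*29 = -1102/5*29 = -31958/5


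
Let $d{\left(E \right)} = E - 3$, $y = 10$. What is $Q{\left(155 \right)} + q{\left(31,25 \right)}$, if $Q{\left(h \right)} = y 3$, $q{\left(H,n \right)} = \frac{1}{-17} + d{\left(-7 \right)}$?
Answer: $\frac{339}{17} \approx 19.941$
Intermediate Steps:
$d{\left(E \right)} = -3 + E$ ($d{\left(E \right)} = E - 3 = -3 + E$)
$q{\left(H,n \right)} = - \frac{171}{17}$ ($q{\left(H,n \right)} = \frac{1}{-17} - 10 = - \frac{1}{17} - 10 = - \frac{171}{17}$)
$Q{\left(h \right)} = 30$ ($Q{\left(h \right)} = 10 \cdot 3 = 30$)
$Q{\left(155 \right)} + q{\left(31,25 \right)} = 30 - \frac{171}{17} = \frac{339}{17}$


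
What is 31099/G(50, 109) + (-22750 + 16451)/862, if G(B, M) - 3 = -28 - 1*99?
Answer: -13794207/53444 ≈ -258.11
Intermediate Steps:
G(B, M) = -124 (G(B, M) = 3 + (-28 - 1*99) = 3 + (-28 - 99) = 3 - 127 = -124)
31099/G(50, 109) + (-22750 + 16451)/862 = 31099/(-124) + (-22750 + 16451)/862 = 31099*(-1/124) - 6299*1/862 = -31099/124 - 6299/862 = -13794207/53444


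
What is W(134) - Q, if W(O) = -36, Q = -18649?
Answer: 18613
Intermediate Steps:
W(134) - Q = -36 - 1*(-18649) = -36 + 18649 = 18613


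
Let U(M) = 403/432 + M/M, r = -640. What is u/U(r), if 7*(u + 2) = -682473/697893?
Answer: -301045680/271945639 ≈ -1.1070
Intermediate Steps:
u = -3484325/1628417 (u = -2 + (-682473/697893)/7 = -2 + (-682473*1/697893)/7 = -2 + (⅐)*(-227491/232631) = -2 - 227491/1628417 = -3484325/1628417 ≈ -2.1397)
U(M) = 835/432 (U(M) = 403*(1/432) + 1 = 403/432 + 1 = 835/432)
u/U(r) = -3484325/(1628417*835/432) = -3484325/1628417*432/835 = -301045680/271945639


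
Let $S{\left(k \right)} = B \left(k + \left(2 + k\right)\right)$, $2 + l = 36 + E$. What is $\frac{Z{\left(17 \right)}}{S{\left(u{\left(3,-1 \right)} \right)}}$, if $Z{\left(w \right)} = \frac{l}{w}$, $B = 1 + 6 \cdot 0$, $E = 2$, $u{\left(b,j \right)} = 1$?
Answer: $\frac{9}{17} \approx 0.52941$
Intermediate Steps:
$B = 1$ ($B = 1 + 0 = 1$)
$l = 36$ ($l = -2 + \left(36 + 2\right) = -2 + 38 = 36$)
$Z{\left(w \right)} = \frac{36}{w}$
$S{\left(k \right)} = 2 + 2 k$ ($S{\left(k \right)} = 1 \left(k + \left(2 + k\right)\right) = 1 \left(2 + 2 k\right) = 2 + 2 k$)
$\frac{Z{\left(17 \right)}}{S{\left(u{\left(3,-1 \right)} \right)}} = \frac{36 \cdot \frac{1}{17}}{2 + 2 \cdot 1} = \frac{36 \cdot \frac{1}{17}}{2 + 2} = \frac{36}{17 \cdot 4} = \frac{36}{17} \cdot \frac{1}{4} = \frac{9}{17}$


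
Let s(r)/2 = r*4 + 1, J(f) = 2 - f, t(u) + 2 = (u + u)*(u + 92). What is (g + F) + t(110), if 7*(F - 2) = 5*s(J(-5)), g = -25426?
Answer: 133388/7 ≈ 19055.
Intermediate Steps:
t(u) = -2 + 2*u*(92 + u) (t(u) = -2 + (u + u)*(u + 92) = -2 + (2*u)*(92 + u) = -2 + 2*u*(92 + u))
s(r) = 2 + 8*r (s(r) = 2*(r*4 + 1) = 2*(4*r + 1) = 2*(1 + 4*r) = 2 + 8*r)
F = 304/7 (F = 2 + (5*(2 + 8*(2 - 1*(-5))))/7 = 2 + (5*(2 + 8*(2 + 5)))/7 = 2 + (5*(2 + 8*7))/7 = 2 + (5*(2 + 56))/7 = 2 + (5*58)/7 = 2 + (1/7)*290 = 2 + 290/7 = 304/7 ≈ 43.429)
(g + F) + t(110) = (-25426 + 304/7) + (-2 + 2*110**2 + 184*110) = -177678/7 + (-2 + 2*12100 + 20240) = -177678/7 + (-2 + 24200 + 20240) = -177678/7 + 44438 = 133388/7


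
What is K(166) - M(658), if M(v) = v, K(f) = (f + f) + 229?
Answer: -97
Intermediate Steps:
K(f) = 229 + 2*f (K(f) = 2*f + 229 = 229 + 2*f)
K(166) - M(658) = (229 + 2*166) - 1*658 = (229 + 332) - 658 = 561 - 658 = -97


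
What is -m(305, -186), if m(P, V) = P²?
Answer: -93025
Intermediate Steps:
-m(305, -186) = -1*305² = -1*93025 = -93025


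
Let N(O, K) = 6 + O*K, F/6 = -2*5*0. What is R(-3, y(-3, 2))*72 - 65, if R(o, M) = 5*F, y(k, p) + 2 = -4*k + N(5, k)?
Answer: -65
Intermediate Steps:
F = 0 (F = 6*(-2*5*0) = 6*(-10*0) = 6*0 = 0)
N(O, K) = 6 + K*O
y(k, p) = 4 + k (y(k, p) = -2 + (-4*k + (6 + k*5)) = -2 + (-4*k + (6 + 5*k)) = -2 + (6 + k) = 4 + k)
R(o, M) = 0 (R(o, M) = 5*0 = 0)
R(-3, y(-3, 2))*72 - 65 = 0*72 - 65 = 0 - 65 = -65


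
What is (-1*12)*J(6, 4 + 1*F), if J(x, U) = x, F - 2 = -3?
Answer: -72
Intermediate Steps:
F = -1 (F = 2 - 3 = -1)
(-1*12)*J(6, 4 + 1*F) = -1*12*6 = -12*6 = -72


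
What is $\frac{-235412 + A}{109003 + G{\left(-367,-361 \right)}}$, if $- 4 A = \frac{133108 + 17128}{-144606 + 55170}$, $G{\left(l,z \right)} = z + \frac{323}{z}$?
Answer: $- \frac{400031131387}{184612091916} \approx -2.1669$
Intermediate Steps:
$A = \frac{37559}{89436}$ ($A = - \frac{\left(133108 + 17128\right) \frac{1}{-144606 + 55170}}{4} = - \frac{150236 \frac{1}{-89436}}{4} = - \frac{150236 \left(- \frac{1}{89436}\right)}{4} = \left(- \frac{1}{4}\right) \left(- \frac{37559}{22359}\right) = \frac{37559}{89436} \approx 0.41995$)
$\frac{-235412 + A}{109003 + G{\left(-367,-361 \right)}} = \frac{-235412 + \frac{37559}{89436}}{109003 - \left(361 - \frac{323}{-361}\right)} = - \frac{21054270073}{89436 \left(109003 + \left(-361 + 323 \left(- \frac{1}{361}\right)\right)\right)} = - \frac{21054270073}{89436 \left(109003 - \frac{6876}{19}\right)} = - \frac{21054270073}{89436 \cdot \frac{2064181}{19}} = \left(- \frac{21054270073}{89436}\right) \frac{19}{2064181} = - \frac{400031131387}{184612091916}$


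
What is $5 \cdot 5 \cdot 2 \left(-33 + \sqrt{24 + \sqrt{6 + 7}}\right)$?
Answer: $-1650 + 50 \sqrt{24 + \sqrt{13}} \approx -1387.3$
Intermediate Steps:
$5 \cdot 5 \cdot 2 \left(-33 + \sqrt{24 + \sqrt{6 + 7}}\right) = 25 \cdot 2 \left(-33 + \sqrt{24 + \sqrt{13}}\right) = 50 \left(-33 + \sqrt{24 + \sqrt{13}}\right) = -1650 + 50 \sqrt{24 + \sqrt{13}}$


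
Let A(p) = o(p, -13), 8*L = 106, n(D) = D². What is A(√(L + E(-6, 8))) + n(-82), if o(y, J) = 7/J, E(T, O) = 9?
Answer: 87405/13 ≈ 6723.5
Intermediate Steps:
L = 53/4 (L = (⅛)*106 = 53/4 ≈ 13.250)
A(p) = -7/13 (A(p) = 7/(-13) = 7*(-1/13) = -7/13)
A(√(L + E(-6, 8))) + n(-82) = -7/13 + (-82)² = -7/13 + 6724 = 87405/13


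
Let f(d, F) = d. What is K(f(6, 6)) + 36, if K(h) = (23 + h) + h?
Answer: 71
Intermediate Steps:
K(h) = 23 + 2*h
K(f(6, 6)) + 36 = (23 + 2*6) + 36 = (23 + 12) + 36 = 35 + 36 = 71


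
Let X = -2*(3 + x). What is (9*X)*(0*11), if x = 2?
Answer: 0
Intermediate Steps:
X = -10 (X = -2*(3 + 2) = -2*5 = -10)
(9*X)*(0*11) = (9*(-10))*(0*11) = -90*0 = 0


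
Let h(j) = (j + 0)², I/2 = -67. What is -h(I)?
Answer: -17956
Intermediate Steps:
I = -134 (I = 2*(-67) = -134)
h(j) = j²
-h(I) = -1*(-134)² = -1*17956 = -17956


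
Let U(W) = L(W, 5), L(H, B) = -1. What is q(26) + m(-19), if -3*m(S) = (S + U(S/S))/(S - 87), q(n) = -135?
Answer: -21475/159 ≈ -135.06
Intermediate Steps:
U(W) = -1
m(S) = -(-1 + S)/(3*(-87 + S)) (m(S) = -(S - 1)/(3*(S - 87)) = -(-1 + S)/(3*(-87 + S)))
q(26) + m(-19) = -135 + (1 - 1*(-19))/(3*(-87 - 19)) = -135 + (⅓)*(1 + 19)/(-106) = -135 + (⅓)*(-1/106)*20 = -135 - 10/159 = -21475/159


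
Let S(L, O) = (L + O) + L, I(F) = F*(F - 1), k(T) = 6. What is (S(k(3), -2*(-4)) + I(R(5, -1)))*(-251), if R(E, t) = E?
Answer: -10040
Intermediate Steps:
I(F) = F*(-1 + F)
S(L, O) = O + 2*L
(S(k(3), -2*(-4)) + I(R(5, -1)))*(-251) = ((-2*(-4) + 2*6) + 5*(-1 + 5))*(-251) = ((8 + 12) + 5*4)*(-251) = (20 + 20)*(-251) = 40*(-251) = -10040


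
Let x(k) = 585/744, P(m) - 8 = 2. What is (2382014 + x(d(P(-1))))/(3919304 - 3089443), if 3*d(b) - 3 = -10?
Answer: 590739667/205805528 ≈ 2.8704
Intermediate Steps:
P(m) = 10 (P(m) = 8 + 2 = 10)
d(b) = -7/3 (d(b) = 1 + (⅓)*(-10) = 1 - 10/3 = -7/3)
x(k) = 195/248 (x(k) = 585*(1/744) = 195/248)
(2382014 + x(d(P(-1))))/(3919304 - 3089443) = (2382014 + 195/248)/(3919304 - 3089443) = (590739667/248)/829861 = (590739667/248)*(1/829861) = 590739667/205805528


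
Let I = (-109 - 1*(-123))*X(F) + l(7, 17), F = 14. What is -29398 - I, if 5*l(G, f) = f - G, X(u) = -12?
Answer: -29232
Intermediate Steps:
l(G, f) = -G/5 + f/5 (l(G, f) = (f - G)/5 = -G/5 + f/5)
I = -166 (I = (-109 - 1*(-123))*(-12) + (-1/5*7 + (1/5)*17) = (-109 + 123)*(-12) + (-7/5 + 17/5) = 14*(-12) + 2 = -168 + 2 = -166)
-29398 - I = -29398 - 1*(-166) = -29398 + 166 = -29232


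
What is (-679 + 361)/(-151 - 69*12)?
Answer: 318/979 ≈ 0.32482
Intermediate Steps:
(-679 + 361)/(-151 - 69*12) = -318/(-151 - 828) = -318/(-979) = -318*(-1/979) = 318/979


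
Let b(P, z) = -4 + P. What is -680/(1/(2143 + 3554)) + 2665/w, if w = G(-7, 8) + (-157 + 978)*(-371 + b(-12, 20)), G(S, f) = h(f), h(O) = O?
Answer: -1230830699905/317719 ≈ -3.8740e+6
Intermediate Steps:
G(S, f) = f
w = -317719 (w = 8 + (-157 + 978)*(-371 + (-4 - 12)) = 8 + 821*(-371 - 16) = 8 + 821*(-387) = 8 - 317727 = -317719)
-680/(1/(2143 + 3554)) + 2665/w = -680/(1/(2143 + 3554)) + 2665/(-317719) = -680/(1/5697) + 2665*(-1/317719) = -680/1/5697 - 2665/317719 = -680*5697 - 2665/317719 = -3873960 - 2665/317719 = -1230830699905/317719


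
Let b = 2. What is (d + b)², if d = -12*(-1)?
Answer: 196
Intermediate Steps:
d = 12
(d + b)² = (12 + 2)² = 14² = 196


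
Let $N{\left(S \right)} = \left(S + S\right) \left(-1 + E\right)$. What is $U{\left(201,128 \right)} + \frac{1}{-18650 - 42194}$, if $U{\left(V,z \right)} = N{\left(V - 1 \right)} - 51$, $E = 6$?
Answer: $\frac{118584955}{60844} \approx 1949.0$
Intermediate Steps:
$N{\left(S \right)} = 10 S$ ($N{\left(S \right)} = \left(S + S\right) \left(-1 + 6\right) = 2 S 5 = 10 S$)
$U{\left(V,z \right)} = -61 + 10 V$ ($U{\left(V,z \right)} = 10 \left(V - 1\right) - 51 = 10 \left(-1 + V\right) - 51 = \left(-10 + 10 V\right) - 51 = -61 + 10 V$)
$U{\left(201,128 \right)} + \frac{1}{-18650 - 42194} = \left(-61 + 10 \cdot 201\right) + \frac{1}{-18650 - 42194} = \left(-61 + 2010\right) + \frac{1}{-60844} = 1949 - \frac{1}{60844} = \frac{118584955}{60844}$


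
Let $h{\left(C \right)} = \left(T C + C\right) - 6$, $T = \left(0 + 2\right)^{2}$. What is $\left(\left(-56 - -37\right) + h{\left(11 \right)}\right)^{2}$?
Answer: $900$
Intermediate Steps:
$T = 4$ ($T = 2^{2} = 4$)
$h{\left(C \right)} = -6 + 5 C$ ($h{\left(C \right)} = \left(4 C + C\right) - 6 = 5 C - 6 = -6 + 5 C$)
$\left(\left(-56 - -37\right) + h{\left(11 \right)}\right)^{2} = \left(\left(-56 - -37\right) + \left(-6 + 5 \cdot 11\right)\right)^{2} = \left(\left(-56 + 37\right) + \left(-6 + 55\right)\right)^{2} = \left(-19 + 49\right)^{2} = 30^{2} = 900$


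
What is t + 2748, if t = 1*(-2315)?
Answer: 433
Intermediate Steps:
t = -2315
t + 2748 = -2315 + 2748 = 433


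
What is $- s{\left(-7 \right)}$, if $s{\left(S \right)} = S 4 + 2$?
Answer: $26$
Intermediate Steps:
$s{\left(S \right)} = 2 + 4 S$ ($s{\left(S \right)} = 4 S + 2 = 2 + 4 S$)
$- s{\left(-7 \right)} = - (2 + 4 \left(-7\right)) = - (2 - 28) = \left(-1\right) \left(-26\right) = 26$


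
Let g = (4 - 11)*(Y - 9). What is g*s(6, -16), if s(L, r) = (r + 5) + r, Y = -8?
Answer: -3213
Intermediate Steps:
s(L, r) = 5 + 2*r (s(L, r) = (5 + r) + r = 5 + 2*r)
g = 119 (g = (4 - 11)*(-8 - 9) = -7*(-17) = 119)
g*s(6, -16) = 119*(5 + 2*(-16)) = 119*(5 - 32) = 119*(-27) = -3213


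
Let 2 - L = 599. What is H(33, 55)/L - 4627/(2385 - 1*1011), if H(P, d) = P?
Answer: -935887/273426 ≈ -3.4228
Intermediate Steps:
L = -597 (L = 2 - 1*599 = 2 - 599 = -597)
H(33, 55)/L - 4627/(2385 - 1*1011) = 33/(-597) - 4627/(2385 - 1*1011) = 33*(-1/597) - 4627/(2385 - 1011) = -11/199 - 4627/1374 = -935887/273426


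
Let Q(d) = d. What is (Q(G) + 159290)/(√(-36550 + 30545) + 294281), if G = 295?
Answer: 15654277795/28867104322 - 53195*I*√6005/28867104322 ≈ 0.54229 - 0.0001428*I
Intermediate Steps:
(Q(G) + 159290)/(√(-36550 + 30545) + 294281) = (295 + 159290)/(√(-36550 + 30545) + 294281) = 159585/(√(-6005) + 294281) = 159585/(I*√6005 + 294281) = 159585/(294281 + I*√6005)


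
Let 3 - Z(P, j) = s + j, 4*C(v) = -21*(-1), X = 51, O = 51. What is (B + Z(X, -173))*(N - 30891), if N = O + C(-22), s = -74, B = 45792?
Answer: -2839387119/2 ≈ -1.4197e+9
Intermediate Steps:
C(v) = 21/4 (C(v) = (-21*(-1))/4 = (1/4)*21 = 21/4)
Z(P, j) = 77 - j (Z(P, j) = 3 - (-74 + j) = 3 + (74 - j) = 77 - j)
N = 225/4 (N = 51 + 21/4 = 225/4 ≈ 56.250)
(B + Z(X, -173))*(N - 30891) = (45792 + (77 - 1*(-173)))*(225/4 - 30891) = (45792 + (77 + 173))*(-123339/4) = (45792 + 250)*(-123339/4) = 46042*(-123339/4) = -2839387119/2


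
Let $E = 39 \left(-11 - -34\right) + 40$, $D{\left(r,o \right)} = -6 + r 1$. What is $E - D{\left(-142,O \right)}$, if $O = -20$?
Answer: $1085$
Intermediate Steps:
$D{\left(r,o \right)} = -6 + r$
$E = 937$ ($E = 39 \left(-11 + 34\right) + 40 = 39 \cdot 23 + 40 = 897 + 40 = 937$)
$E - D{\left(-142,O \right)} = 937 - \left(-6 - 142\right) = 937 - -148 = 937 + 148 = 1085$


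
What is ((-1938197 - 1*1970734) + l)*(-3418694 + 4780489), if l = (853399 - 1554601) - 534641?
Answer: -7006127509330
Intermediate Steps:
l = -1235843 (l = -701202 - 534641 = -1235843)
((-1938197 - 1*1970734) + l)*(-3418694 + 4780489) = ((-1938197 - 1*1970734) - 1235843)*(-3418694 + 4780489) = ((-1938197 - 1970734) - 1235843)*1361795 = (-3908931 - 1235843)*1361795 = -5144774*1361795 = -7006127509330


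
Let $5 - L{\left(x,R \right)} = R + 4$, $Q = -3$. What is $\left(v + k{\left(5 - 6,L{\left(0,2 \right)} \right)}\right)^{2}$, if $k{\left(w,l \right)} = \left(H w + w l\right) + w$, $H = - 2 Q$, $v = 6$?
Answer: $0$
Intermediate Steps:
$H = 6$ ($H = \left(-2\right) \left(-3\right) = 6$)
$L{\left(x,R \right)} = 1 - R$ ($L{\left(x,R \right)} = 5 - \left(R + 4\right) = 5 - \left(4 + R\right) = 1 - R$)
$k{\left(w,l \right)} = 7 w + l w$ ($k{\left(w,l \right)} = \left(6 w + w l\right) + w = \left(6 w + l w\right) + w = 7 w + l w$)
$\left(v + k{\left(5 - 6,L{\left(0,2 \right)} \right)}\right)^{2} = \left(6 + \left(5 - 6\right) \left(7 + \left(1 - 2\right)\right)\right)^{2} = \left(6 - \left(7 - 1\right)\right)^{2} = \left(6 - 6\right)^{2} = 0^{2} = 0$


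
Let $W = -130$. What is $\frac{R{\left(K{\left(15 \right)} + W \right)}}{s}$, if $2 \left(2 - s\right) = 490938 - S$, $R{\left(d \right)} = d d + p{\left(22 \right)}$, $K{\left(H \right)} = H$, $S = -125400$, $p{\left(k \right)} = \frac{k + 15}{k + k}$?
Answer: $- \frac{581937}{13559348} \approx -0.042918$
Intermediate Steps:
$p{\left(k \right)} = \frac{15 + k}{2 k}$
$R{\left(d \right)} = \frac{37}{44} + d^{2}$ ($R{\left(d \right)} = d d + \frac{15 + 22}{2 \cdot 22} = d^{2} + \frac{1}{2} \cdot \frac{1}{22} \cdot 37 = d^{2} + \frac{37}{44} = \frac{37}{44} + d^{2}$)
$s = -308167$ ($s = 2 - \frac{490938 - -125400}{2} = 2 - \frac{490938 + 125400}{2} = 2 - 308169 = -308167$)
$\frac{R{\left(K{\left(15 \right)} + W \right)}}{s} = \frac{\frac{37}{44} + \left(15 - 130\right)^{2}}{-308167} = \left(\frac{37}{44} + \left(-115\right)^{2}\right) \left(- \frac{1}{308167}\right) = \left(\frac{37}{44} + 13225\right) \left(- \frac{1}{308167}\right) = \frac{581937}{44} \left(- \frac{1}{308167}\right) = - \frac{581937}{13559348}$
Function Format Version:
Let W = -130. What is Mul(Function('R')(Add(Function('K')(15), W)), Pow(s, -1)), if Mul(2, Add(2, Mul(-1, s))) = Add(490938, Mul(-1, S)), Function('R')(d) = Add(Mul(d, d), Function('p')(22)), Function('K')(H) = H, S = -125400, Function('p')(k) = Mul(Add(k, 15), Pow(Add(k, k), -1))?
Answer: Rational(-581937, 13559348) ≈ -0.042918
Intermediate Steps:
Function('p')(k) = Mul(Rational(1, 2), Pow(k, -1), Add(15, k)) (Function('p')(k) = Mul(Add(15, k), Pow(Mul(2, k), -1)) = Mul(Add(15, k), Mul(Rational(1, 2), Pow(k, -1))) = Mul(Rational(1, 2), Pow(k, -1), Add(15, k)))
Function('R')(d) = Add(Rational(37, 44), Pow(d, 2)) (Function('R')(d) = Add(Mul(d, d), Mul(Rational(1, 2), Pow(22, -1), Add(15, 22))) = Add(Pow(d, 2), Mul(Rational(1, 2), Rational(1, 22), 37)) = Add(Pow(d, 2), Rational(37, 44)) = Add(Rational(37, 44), Pow(d, 2)))
s = -308167 (s = Add(2, Mul(Rational(-1, 2), Add(490938, Mul(-1, -125400)))) = Add(2, Mul(Rational(-1, 2), Add(490938, 125400))) = Add(2, Mul(Rational(-1, 2), 616338)) = Add(2, -308169) = -308167)
Mul(Function('R')(Add(Function('K')(15), W)), Pow(s, -1)) = Mul(Add(Rational(37, 44), Pow(Add(15, -130), 2)), Pow(-308167, -1)) = Mul(Add(Rational(37, 44), Pow(-115, 2)), Rational(-1, 308167)) = Mul(Add(Rational(37, 44), 13225), Rational(-1, 308167)) = Mul(Rational(581937, 44), Rational(-1, 308167)) = Rational(-581937, 13559348)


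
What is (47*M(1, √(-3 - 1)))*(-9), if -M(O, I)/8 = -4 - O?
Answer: -16920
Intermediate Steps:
M(O, I) = 32 + 8*O (M(O, I) = -8*(-4 - O) = 32 + 8*O)
(47*M(1, √(-3 - 1)))*(-9) = (47*(32 + 8*1))*(-9) = (47*(32 + 8))*(-9) = (47*40)*(-9) = 1880*(-9) = -16920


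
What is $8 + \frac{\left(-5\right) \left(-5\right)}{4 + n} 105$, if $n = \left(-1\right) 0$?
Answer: $\frac{2657}{4} \approx 664.25$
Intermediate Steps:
$n = 0$
$8 + \frac{\left(-5\right) \left(-5\right)}{4 + n} 105 = 8 + \frac{\left(-5\right) \left(-5\right)}{4 + 0} \cdot 105 = 8 + \frac{25}{4} \cdot 105 = 8 + \frac{2625}{4} = \frac{2657}{4}$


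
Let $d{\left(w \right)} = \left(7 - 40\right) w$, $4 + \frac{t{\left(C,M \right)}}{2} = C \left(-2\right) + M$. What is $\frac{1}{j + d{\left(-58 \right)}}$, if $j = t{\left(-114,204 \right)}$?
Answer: $\frac{1}{2770} \approx 0.00036101$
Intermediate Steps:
$t{\left(C,M \right)} = -8 - 4 C + 2 M$ ($t{\left(C,M \right)} = -8 + 2 \left(C \left(-2\right) + M\right) = -8 + 2 \left(- 2 C + M\right) = -8 + 2 \left(M - 2 C\right) = -8 - \left(- 2 M + 4 C\right) = -8 - 4 C + 2 M$)
$j = 856$ ($j = -8 - -456 + 2 \cdot 204 = -8 + 456 + 408 = 856$)
$d{\left(w \right)} = - 33 w$ ($d{\left(w \right)} = \left(7 - 40\right) w = - 33 w$)
$\frac{1}{j + d{\left(-58 \right)}} = \frac{1}{856 - -1914} = \frac{1}{856 + 1914} = \frac{1}{2770}$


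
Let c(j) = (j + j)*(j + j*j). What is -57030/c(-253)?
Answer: 9505/5376756 ≈ 0.0017678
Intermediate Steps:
c(j) = 2*j*(j + j**2) (c(j) = (2*j)*(j + j**2) = 2*j*(j + j**2))
-57030/c(-253) = -57030*1/(128018*(1 - 253)) = -57030/(2*64009*(-252)) = -57030/(-32260536) = -57030*(-1/32260536) = 9505/5376756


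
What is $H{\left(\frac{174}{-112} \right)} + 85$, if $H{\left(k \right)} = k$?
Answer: $\frac{4673}{56} \approx 83.446$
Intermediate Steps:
$H{\left(\frac{174}{-112} \right)} + 85 = \frac{174}{-112} + 85 = 174 \left(- \frac{1}{112}\right) + 85 = - \frac{87}{56} + 85 = \frac{4673}{56}$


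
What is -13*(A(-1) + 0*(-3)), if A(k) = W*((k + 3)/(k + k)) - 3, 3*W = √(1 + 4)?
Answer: 39 + 13*√5/3 ≈ 48.690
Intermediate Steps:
W = √5/3 (W = √(1 + 4)/3 = √5/3 ≈ 0.74536)
A(k) = -3 + √5*(3 + k)/(6*k) (A(k) = (√5/3)*((k + 3)/(k + k)) - 3 = (√5/3)*((3 + k)/((2*k))) - 3 = (√5/3)*((3 + k)*(1/(2*k))) - 3 = (√5/3)*((3 + k)/(2*k)) - 3 = √5*(3 + k)/(6*k) - 3 = -3 + √5*(3 + k)/(6*k))
-13*(A(-1) + 0*(-3)) = -13*((-3 + √5/6 + (½)*√5/(-1)) + 0*(-3)) = -13*((-3 + √5/6 + (½)*√5*(-1)) + 0) = -13*((-3 + √5/6 - √5/2) + 0) = -13*((-3 - √5/3) + 0) = -13*(-3 - √5/3) = 39 + 13*√5/3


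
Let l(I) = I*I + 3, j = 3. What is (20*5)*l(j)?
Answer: 1200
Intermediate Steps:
l(I) = 3 + I² (l(I) = I² + 3 = 3 + I²)
(20*5)*l(j) = (20*5)*(3 + 3²) = 100*(3 + 9) = 100*12 = 1200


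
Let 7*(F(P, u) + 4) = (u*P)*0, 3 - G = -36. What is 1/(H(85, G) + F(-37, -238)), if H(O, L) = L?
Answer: 1/35 ≈ 0.028571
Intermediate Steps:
G = 39 (G = 3 - 1*(-36) = 3 + 36 = 39)
F(P, u) = -4 (F(P, u) = -4 + ((u*P)*0)/7 = -4 + ((P*u)*0)/7 = -4 + (⅐)*0 = -4 + 0 = -4)
1/(H(85, G) + F(-37, -238)) = 1/(39 - 4) = 1/35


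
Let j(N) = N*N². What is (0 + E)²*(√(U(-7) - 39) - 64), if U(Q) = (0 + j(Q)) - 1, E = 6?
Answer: -2304 + 36*I*√383 ≈ -2304.0 + 704.53*I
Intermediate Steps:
j(N) = N³
U(Q) = -1 + Q³ (U(Q) = (0 + Q³) - 1 = Q³ - 1 = -1 + Q³)
(0 + E)²*(√(U(-7) - 39) - 64) = (0 + 6)²*(√((-1 + (-7)³) - 39) - 64) = 6²*(√((-1 - 343) - 39) - 64) = 36*(√(-344 - 39) - 64) = 36*(√(-383) - 64) = 36*(I*√383 - 64) = 36*(-64 + I*√383) = -2304 + 36*I*√383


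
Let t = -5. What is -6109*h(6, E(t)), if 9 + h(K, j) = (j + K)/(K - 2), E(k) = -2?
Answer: 48872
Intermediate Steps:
h(K, j) = -9 + (K + j)/(-2 + K) (h(K, j) = -9 + (j + K)/(K - 2) = -9 + (K + j)/(-2 + K))
-6109*h(6, E(t)) = -6109*(18 - 2 - 8*6)/(-2 + 6) = -6109*(18 - 2 - 48)/4 = -6109*(-32)/4 = -6109*(-8) = 48872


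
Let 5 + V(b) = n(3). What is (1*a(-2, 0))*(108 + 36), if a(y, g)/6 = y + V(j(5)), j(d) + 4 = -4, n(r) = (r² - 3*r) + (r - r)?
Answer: -6048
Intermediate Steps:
n(r) = r² - 3*r (n(r) = (r² - 3*r) + 0 = r² - 3*r)
j(d) = -8 (j(d) = -4 - 4 = -8)
V(b) = -5 (V(b) = -5 + 3*(-3 + 3) = -5 + 3*0 = -5 + 0 = -5)
a(y, g) = -30 + 6*y (a(y, g) = 6*(y - 5) = 6*(-5 + y) = -30 + 6*y)
(1*a(-2, 0))*(108 + 36) = (1*(-30 + 6*(-2)))*(108 + 36) = (1*(-30 - 12))*144 = (1*(-42))*144 = -42*144 = -6048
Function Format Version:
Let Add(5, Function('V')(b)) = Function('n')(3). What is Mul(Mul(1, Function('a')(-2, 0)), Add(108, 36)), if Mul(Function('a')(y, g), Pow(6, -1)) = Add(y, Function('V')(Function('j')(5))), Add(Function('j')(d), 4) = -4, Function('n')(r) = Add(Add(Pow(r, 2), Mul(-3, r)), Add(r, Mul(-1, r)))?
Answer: -6048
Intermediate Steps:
Function('n')(r) = Add(Pow(r, 2), Mul(-3, r)) (Function('n')(r) = Add(Add(Pow(r, 2), Mul(-3, r)), 0) = Add(Pow(r, 2), Mul(-3, r)))
Function('j')(d) = -8 (Function('j')(d) = Add(-4, -4) = -8)
Function('V')(b) = -5 (Function('V')(b) = Add(-5, Mul(3, Add(-3, 3))) = Add(-5, Mul(3, 0)) = Add(-5, 0) = -5)
Function('a')(y, g) = Add(-30, Mul(6, y)) (Function('a')(y, g) = Mul(6, Add(y, -5)) = Mul(6, Add(-5, y)) = Add(-30, Mul(6, y)))
Mul(Mul(1, Function('a')(-2, 0)), Add(108, 36)) = Mul(Mul(1, Add(-30, Mul(6, -2))), Add(108, 36)) = Mul(Mul(1, Add(-30, -12)), 144) = Mul(Mul(1, -42), 144) = Mul(-42, 144) = -6048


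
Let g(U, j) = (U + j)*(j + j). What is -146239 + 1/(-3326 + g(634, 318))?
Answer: -88057228893/602146 ≈ -1.4624e+5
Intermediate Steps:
g(U, j) = 2*j*(U + j) (g(U, j) = (U + j)*(2*j) = 2*j*(U + j))
-146239 + 1/(-3326 + g(634, 318)) = -146239 + 1/(-3326 + 2*318*(634 + 318)) = -146239 + 1/(-3326 + 2*318*952) = -146239 + 1/(-3326 + 605472) = -146239 + 1/602146 = -88057228893/602146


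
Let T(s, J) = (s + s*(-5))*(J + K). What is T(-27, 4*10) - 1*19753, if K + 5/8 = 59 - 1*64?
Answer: -32081/2 ≈ -16041.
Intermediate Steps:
K = -45/8 (K = -5/8 + (59 - 1*64) = -5/8 + (59 - 64) = -5/8 - 5 = -45/8 ≈ -5.6250)
T(s, J) = -4*s*(-45/8 + J) (T(s, J) = (s + s*(-5))*(J - 45/8) = (s - 5*s)*(-45/8 + J) = (-4*s)*(-45/8 + J) = -4*s*(-45/8 + J))
T(-27, 4*10) - 1*19753 = (½)*(-27)*(45 - 32*10) - 1*19753 = (½)*(-27)*(45 - 8*40) - 19753 = (½)*(-27)*(45 - 320) - 19753 = (½)*(-27)*(-275) - 19753 = 7425/2 - 19753 = -32081/2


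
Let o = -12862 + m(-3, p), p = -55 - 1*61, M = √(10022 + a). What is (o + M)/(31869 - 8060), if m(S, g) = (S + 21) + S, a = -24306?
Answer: -443/821 + 2*I*√3571/23809 ≈ -0.53959 + 0.0050198*I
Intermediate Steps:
M = 2*I*√3571 (M = √(10022 - 24306) = √(-14284) = 2*I*√3571 ≈ 119.52*I)
p = -116 (p = -55 - 61 = -116)
m(S, g) = 21 + 2*S (m(S, g) = (21 + S) + S = 21 + 2*S)
o = -12847 (o = -12862 + (21 + 2*(-3)) = -12862 + (21 - 6) = -12862 + 15 = -12847)
(o + M)/(31869 - 8060) = (-12847 + 2*I*√3571)/(31869 - 8060) = (-12847 + 2*I*√3571)/23809 = (-12847 + 2*I*√3571)*(1/23809) = -443/821 + 2*I*√3571/23809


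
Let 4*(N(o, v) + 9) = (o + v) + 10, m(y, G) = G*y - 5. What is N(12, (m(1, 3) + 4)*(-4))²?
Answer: 121/4 ≈ 30.250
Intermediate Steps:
m(y, G) = -5 + G*y
N(o, v) = -13/2 + o/4 + v/4 (N(o, v) = -9 + ((o + v) + 10)/4 = -9 + (10 + o + v)/4 = -9 + (5/2 + o/4 + v/4) = -13/2 + o/4 + v/4)
N(12, (m(1, 3) + 4)*(-4))² = (-13/2 + (¼)*12 + (((-5 + 3*1) + 4)*(-4))/4)² = (-13/2 + 3 + (((-5 + 3) + 4)*(-4))/4)² = (-13/2 + 3 + ((-2 + 4)*(-4))/4)² = (-13/2 + 3 + (2*(-4))/4)² = (-13/2 + 3 + (¼)*(-8))² = (-13/2 + 3 - 2)² = (-11/2)² = 121/4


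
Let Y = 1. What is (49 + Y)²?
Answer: 2500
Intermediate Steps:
(49 + Y)² = (49 + 1)² = 50² = 2500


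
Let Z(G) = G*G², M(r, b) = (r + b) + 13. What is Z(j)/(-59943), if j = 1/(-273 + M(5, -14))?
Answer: 1/1166797028787 ≈ 8.5705e-13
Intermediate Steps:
M(r, b) = 13 + b + r (M(r, b) = (b + r) + 13 = 13 + b + r)
j = -1/269 (j = 1/(-273 + (13 - 14 + 5)) = 1/(-273 + 4) = 1/(-269) = -1/269 ≈ -0.0037175)
Z(G) = G³
Z(j)/(-59943) = (-1/269)³/(-59943) = -1/19465109*(-1/59943) = 1/1166797028787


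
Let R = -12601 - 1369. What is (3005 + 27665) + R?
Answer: 16700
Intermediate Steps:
R = -13970
(3005 + 27665) + R = (3005 + 27665) - 13970 = 30670 - 13970 = 16700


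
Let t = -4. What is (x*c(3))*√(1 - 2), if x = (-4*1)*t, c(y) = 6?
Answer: 96*I ≈ 96.0*I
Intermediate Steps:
x = 16 (x = -4*1*(-4) = -4*(-4) = 16)
(x*c(3))*√(1 - 2) = (16*6)*√(1 - 2) = 96*√(-1) = 96*I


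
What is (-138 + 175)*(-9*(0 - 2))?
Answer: 666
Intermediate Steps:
(-138 + 175)*(-9*(0 - 2)) = 37*(-9*(-2)) = 37*18 = 666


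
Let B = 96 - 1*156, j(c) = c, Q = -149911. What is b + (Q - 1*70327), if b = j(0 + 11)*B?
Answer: -220898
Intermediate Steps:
B = -60 (B = 96 - 156 = -60)
b = -660 (b = (0 + 11)*(-60) = 11*(-60) = -660)
b + (Q - 1*70327) = -660 + (-149911 - 1*70327) = -660 + (-149911 - 70327) = -660 - 220238 = -220898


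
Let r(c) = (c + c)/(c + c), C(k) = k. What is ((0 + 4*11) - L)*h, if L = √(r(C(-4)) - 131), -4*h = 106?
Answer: -1166 + 53*I*√130/2 ≈ -1166.0 + 302.15*I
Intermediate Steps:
h = -53/2 (h = -¼*106 = -53/2 ≈ -26.500)
r(c) = 1 (r(c) = (2*c)/((2*c)) = (2*c)*(1/(2*c)) = 1)
L = I*√130 (L = √(1 - 131) = √(-130) = I*√130 ≈ 11.402*I)
((0 + 4*11) - L)*h = ((0 + 4*11) - I*√130)*(-53/2) = ((0 + 44) - I*√130)*(-53/2) = (44 - I*√130)*(-53/2) = -1166 + 53*I*√130/2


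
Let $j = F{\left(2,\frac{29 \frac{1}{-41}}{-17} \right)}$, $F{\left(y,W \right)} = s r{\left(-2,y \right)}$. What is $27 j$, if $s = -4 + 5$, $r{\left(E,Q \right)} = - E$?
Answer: $54$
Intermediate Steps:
$s = 1$
$F{\left(y,W \right)} = 2$ ($F{\left(y,W \right)} = 1 \left(\left(-1\right) \left(-2\right)\right) = 1 \cdot 2 = 2$)
$j = 2$
$27 j = 27 \cdot 2 = 54$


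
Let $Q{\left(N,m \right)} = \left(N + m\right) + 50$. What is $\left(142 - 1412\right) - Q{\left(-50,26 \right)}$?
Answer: $-1296$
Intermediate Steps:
$Q{\left(N,m \right)} = 50 + N + m$
$\left(142 - 1412\right) - Q{\left(-50,26 \right)} = \left(142 - 1412\right) - \left(50 - 50 + 26\right) = \left(142 - 1412\right) - 26 = -1270 - 26 = -1296$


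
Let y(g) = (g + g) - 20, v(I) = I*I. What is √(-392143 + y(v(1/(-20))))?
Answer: I*√156865198/20 ≈ 626.23*I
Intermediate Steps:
v(I) = I²
y(g) = -20 + 2*g (y(g) = 2*g - 20 = -20 + 2*g)
√(-392143 + y(v(1/(-20)))) = √(-392143 + (-20 + 2*(1/(-20))²)) = √(-392143 + (-20 + 2*(-1/20)²)) = √(-392143 + (-20 + 2*(1/400))) = √(-392143 + (-20 + 1/200)) = √(-392143 - 3999/200) = √(-78432599/200) = I*√156865198/20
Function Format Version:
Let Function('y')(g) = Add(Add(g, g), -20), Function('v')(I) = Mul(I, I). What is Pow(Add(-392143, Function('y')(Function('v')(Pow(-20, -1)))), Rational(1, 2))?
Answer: Mul(Rational(1, 20), I, Pow(156865198, Rational(1, 2))) ≈ Mul(626.23, I)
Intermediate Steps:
Function('v')(I) = Pow(I, 2)
Function('y')(g) = Add(-20, Mul(2, g)) (Function('y')(g) = Add(Mul(2, g), -20) = Add(-20, Mul(2, g)))
Pow(Add(-392143, Function('y')(Function('v')(Pow(-20, -1)))), Rational(1, 2)) = Pow(Add(-392143, Add(-20, Mul(2, Pow(Pow(-20, -1), 2)))), Rational(1, 2)) = Pow(Add(-392143, Add(-20, Mul(2, Pow(Rational(-1, 20), 2)))), Rational(1, 2)) = Pow(Add(-392143, Add(-20, Mul(2, Rational(1, 400)))), Rational(1, 2)) = Pow(Add(-392143, Add(-20, Rational(1, 200))), Rational(1, 2)) = Pow(Add(-392143, Rational(-3999, 200)), Rational(1, 2)) = Pow(Rational(-78432599, 200), Rational(1, 2)) = Mul(Rational(1, 20), I, Pow(156865198, Rational(1, 2)))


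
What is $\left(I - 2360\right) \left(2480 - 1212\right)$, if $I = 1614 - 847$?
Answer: $-2019924$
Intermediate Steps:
$I = 767$ ($I = 1614 - 847 = 767$)
$\left(I - 2360\right) \left(2480 - 1212\right) = \left(767 - 2360\right) \left(2480 - 1212\right) = \left(-1593\right) 1268 = -2019924$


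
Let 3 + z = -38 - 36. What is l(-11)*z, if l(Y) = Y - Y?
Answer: 0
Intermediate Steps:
l(Y) = 0
z = -77 (z = -3 + (-38 - 36) = -3 - 74 = -77)
l(-11)*z = 0*(-77) = 0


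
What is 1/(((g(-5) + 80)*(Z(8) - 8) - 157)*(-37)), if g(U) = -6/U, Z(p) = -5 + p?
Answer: 1/20831 ≈ 4.8005e-5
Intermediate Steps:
1/(((g(-5) + 80)*(Z(8) - 8) - 157)*(-37)) = 1/(((-6/(-5) + 80)*((-5 + 8) - 8) - 157)*(-37)) = 1/(((-6*(-⅕) + 80)*(3 - 8) - 157)*(-37)) = 1/(((6/5 + 80)*(-5) - 157)*(-37)) = 1/(((406/5)*(-5) - 157)*(-37)) = 1/((-406 - 157)*(-37)) = 1/(-563*(-37)) = 1/20831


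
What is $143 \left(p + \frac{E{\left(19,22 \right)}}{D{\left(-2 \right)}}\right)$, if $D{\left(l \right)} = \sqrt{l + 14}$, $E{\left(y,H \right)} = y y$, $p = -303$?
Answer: $-43329 + \frac{51623 \sqrt{3}}{6} \approx -28427.0$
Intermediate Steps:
$E{\left(y,H \right)} = y^{2}$
$D{\left(l \right)} = \sqrt{14 + l}$
$143 \left(p + \frac{E{\left(19,22 \right)}}{D{\left(-2 \right)}}\right) = 143 \left(-303 + \frac{19^{2}}{\sqrt{14 - 2}}\right) = 143 \left(-303 + \frac{361}{\sqrt{12}}\right) = 143 \left(-303 + \frac{361}{2 \sqrt{3}}\right) = 143 \left(-303 + 361 \frac{\sqrt{3}}{6}\right) = 143 \left(-303 + \frac{361 \sqrt{3}}{6}\right) = -43329 + \frac{51623 \sqrt{3}}{6}$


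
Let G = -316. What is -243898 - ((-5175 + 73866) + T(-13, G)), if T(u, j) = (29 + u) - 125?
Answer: -312480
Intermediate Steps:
T(u, j) = -96 + u
-243898 - ((-5175 + 73866) + T(-13, G)) = -243898 - ((-5175 + 73866) + (-96 - 13)) = -243898 - (68691 - 109) = -243898 - 1*68582 = -243898 - 68582 = -312480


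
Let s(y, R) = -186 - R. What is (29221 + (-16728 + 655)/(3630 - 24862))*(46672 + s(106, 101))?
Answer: 28778939862825/21232 ≈ 1.3555e+9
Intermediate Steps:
(29221 + (-16728 + 655)/(3630 - 24862))*(46672 + s(106, 101)) = (29221 + (-16728 + 655)/(3630 - 24862))*(46672 + (-186 - 1*101)) = (29221 - 16073/(-21232))*(46672 + (-186 - 101)) = (29221 - 16073*(-1/21232))*(46672 - 287) = (29221 + 16073/21232)*46385 = (620436345/21232)*46385 = 28778939862825/21232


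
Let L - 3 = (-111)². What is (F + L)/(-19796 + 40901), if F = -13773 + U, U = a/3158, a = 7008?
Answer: -761489/11108265 ≈ -0.068552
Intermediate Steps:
U = 3504/1579 (U = 7008/3158 = 7008*(1/3158) = 3504/1579 ≈ 2.2191)
L = 12324 (L = 3 + (-111)² = 3 + 12321 = 12324)
F = -21744063/1579 (F = -13773 + 3504/1579 = -21744063/1579 ≈ -13771.)
(F + L)/(-19796 + 40901) = (-21744063/1579 + 12324)/(-19796 + 40901) = -2284467/1579/21105 = -2284467/1579*1/21105 = -761489/11108265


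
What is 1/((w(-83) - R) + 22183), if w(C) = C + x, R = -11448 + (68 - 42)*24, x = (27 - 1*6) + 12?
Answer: 1/32957 ≈ 3.0343e-5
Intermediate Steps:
x = 33 (x = (27 - 6) + 12 = 21 + 12 = 33)
R = -10824 (R = -11448 + 26*24 = -11448 + 624 = -10824)
w(C) = 33 + C (w(C) = C + 33 = 33 + C)
1/((w(-83) - R) + 22183) = 1/(((33 - 83) - 1*(-10824)) + 22183) = 1/((-50 + 10824) + 22183) = 1/(10774 + 22183) = 1/32957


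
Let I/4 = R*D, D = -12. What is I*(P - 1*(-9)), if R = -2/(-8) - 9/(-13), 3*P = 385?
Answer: -80752/13 ≈ -6211.7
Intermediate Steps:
P = 385/3 (P = (1/3)*385 = 385/3 ≈ 128.33)
R = 49/52 (R = -2*(-1/8) - 9*(-1/13) = 1/4 + 9/13 = 49/52 ≈ 0.94231)
I = -588/13 (I = 4*((49/52)*(-12)) = 4*(-147/13) = -588/13 ≈ -45.231)
I*(P - 1*(-9)) = -588*(385/3 - 1*(-9))/13 = -588*(385/3 + 9)/13 = -588/13*412/3 = -80752/13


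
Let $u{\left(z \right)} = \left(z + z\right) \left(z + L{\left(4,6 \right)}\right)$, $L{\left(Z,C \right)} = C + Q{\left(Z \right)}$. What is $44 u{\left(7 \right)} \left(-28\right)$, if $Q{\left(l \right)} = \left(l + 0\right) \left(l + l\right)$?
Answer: $-776160$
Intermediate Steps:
$Q{\left(l \right)} = 2 l^{2}$ ($Q{\left(l \right)} = l 2 l = 2 l^{2}$)
$L{\left(Z,C \right)} = C + 2 Z^{2}$
$u{\left(z \right)} = 2 z \left(38 + z\right)$ ($u{\left(z \right)} = \left(z + z\right) \left(z + \left(6 + 2 \cdot 4^{2}\right)\right) = 2 z \left(z + \left(6 + 2 \cdot 16\right)\right) = 2 z \left(z + \left(6 + 32\right)\right) = 2 z \left(z + 38\right) = 2 z \left(38 + z\right)$)
$44 u{\left(7 \right)} \left(-28\right) = 44 \cdot 2 \cdot 7 \left(38 + 7\right) \left(-28\right) = 44 \cdot 2 \cdot 7 \cdot 45 \left(-28\right) = 44 \cdot 630 \left(-28\right) = 27720 \left(-28\right) = -776160$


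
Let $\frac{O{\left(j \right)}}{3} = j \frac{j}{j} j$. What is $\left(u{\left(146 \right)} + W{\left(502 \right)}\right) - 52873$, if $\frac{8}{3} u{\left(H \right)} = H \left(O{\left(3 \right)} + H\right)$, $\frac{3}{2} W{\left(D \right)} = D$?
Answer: $- \frac{516799}{12} \approx -43067.0$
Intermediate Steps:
$W{\left(D \right)} = \frac{2 D}{3}$
$O{\left(j \right)} = 3 j^{2}$ ($O{\left(j \right)} = 3 j \frac{j}{j} j = 3 j 1 j = 3 j j = 3 j^{2}$)
$u{\left(H \right)} = \frac{3 H \left(27 + H\right)}{8}$ ($u{\left(H \right)} = \frac{3 H \left(3 \cdot 3^{2} + H\right)}{8} = \frac{3 H \left(3 \cdot 9 + H\right)}{8} = \frac{3 H \left(27 + H\right)}{8}$)
$\left(u{\left(146 \right)} + W{\left(502 \right)}\right) - 52873 = \left(\frac{3}{8} \cdot 146 \left(27 + 146\right) + \frac{2}{3} \cdot 502\right) - 52873 = \left(\frac{3}{8} \cdot 146 \cdot 173 + \frac{1004}{3}\right) - 52873 = \left(\frac{37887}{4} + \frac{1004}{3}\right) - 52873 = \frac{117677}{12} - 52873 = - \frac{516799}{12}$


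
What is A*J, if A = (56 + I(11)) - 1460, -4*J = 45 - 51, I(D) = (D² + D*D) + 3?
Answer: -3477/2 ≈ -1738.5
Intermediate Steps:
I(D) = 3 + 2*D² (I(D) = (D² + D²) + 3 = 2*D² + 3 = 3 + 2*D²)
J = 3/2 (J = -(45 - 51)/4 = -¼*(-6) = 3/2 ≈ 1.5000)
A = -1159 (A = (56 + (3 + 2*11²)) - 1460 = (56 + (3 + 2*121)) - 1460 = (56 + (3 + 242)) - 1460 = (56 + 245) - 1460 = 301 - 1460 = -1159)
A*J = -1159*3/2 = -3477/2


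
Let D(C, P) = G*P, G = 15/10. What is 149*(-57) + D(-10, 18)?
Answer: -8466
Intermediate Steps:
G = 3/2 (G = 15*(⅒) = 3/2 ≈ 1.5000)
D(C, P) = 3*P/2
149*(-57) + D(-10, 18) = 149*(-57) + (3/2)*18 = -8493 + 27 = -8466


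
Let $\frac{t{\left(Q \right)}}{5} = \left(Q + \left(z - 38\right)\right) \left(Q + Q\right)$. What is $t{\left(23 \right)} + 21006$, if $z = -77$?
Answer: $-154$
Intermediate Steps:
$t{\left(Q \right)} = 10 Q \left(-115 + Q\right)$ ($t{\left(Q \right)} = 5 \left(Q - 115\right) \left(Q + Q\right) = 5 \left(Q - 115\right) 2 Q = 5 \left(-115 + Q\right) 2 Q = 5 \cdot 2 Q \left(-115 + Q\right) = 10 Q \left(-115 + Q\right)$)
$t{\left(23 \right)} + 21006 = 10 \cdot 23 \left(-115 + 23\right) + 21006 = 10 \cdot 23 \left(-92\right) + 21006 = -21160 + 21006 = -154$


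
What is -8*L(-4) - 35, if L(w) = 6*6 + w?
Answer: -291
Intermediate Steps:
L(w) = 36 + w
-8*L(-4) - 35 = -8*(36 - 4) - 35 = -8*32 - 35 = -256 - 35 = -291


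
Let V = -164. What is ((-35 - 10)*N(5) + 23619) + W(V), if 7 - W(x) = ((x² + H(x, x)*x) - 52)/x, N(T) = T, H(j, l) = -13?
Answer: 966685/41 ≈ 23578.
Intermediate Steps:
W(x) = 7 - (-52 + x² - 13*x)/x (W(x) = 7 - ((x² - 13*x) - 52)/x = 7 - (-52 + x² - 13*x)/x)
((-35 - 10)*N(5) + 23619) + W(V) = ((-35 - 10)*5 + 23619) + (20 - 1*(-164) + 52/(-164)) = (-45*5 + 23619) + (20 + 164 + 52*(-1/164)) = (-225 + 23619) + (20 + 164 - 13/41) = 23394 + 7531/41 = 966685/41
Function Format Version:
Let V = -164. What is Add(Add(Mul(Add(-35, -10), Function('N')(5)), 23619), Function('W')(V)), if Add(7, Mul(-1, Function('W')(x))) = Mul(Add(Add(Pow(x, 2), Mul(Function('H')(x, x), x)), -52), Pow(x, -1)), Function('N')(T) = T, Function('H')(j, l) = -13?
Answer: Rational(966685, 41) ≈ 23578.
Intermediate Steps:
Function('W')(x) = Add(7, Mul(-1, Pow(x, -1), Add(-52, Pow(x, 2), Mul(-13, x)))) (Function('W')(x) = Add(7, Mul(-1, Mul(Add(Add(Pow(x, 2), Mul(-13, x)), -52), Pow(x, -1)))) = Add(7, Mul(-1, Mul(Add(-52, Pow(x, 2), Mul(-13, x)), Pow(x, -1)))) = Add(7, Mul(-1, Mul(Pow(x, -1), Add(-52, Pow(x, 2), Mul(-13, x))))) = Add(7, Mul(-1, Pow(x, -1), Add(-52, Pow(x, 2), Mul(-13, x)))))
Add(Add(Mul(Add(-35, -10), Function('N')(5)), 23619), Function('W')(V)) = Add(Add(Mul(Add(-35, -10), 5), 23619), Add(20, Mul(-1, -164), Mul(52, Pow(-164, -1)))) = Add(Add(Mul(-45, 5), 23619), Add(20, 164, Mul(52, Rational(-1, 164)))) = Add(Add(-225, 23619), Add(20, 164, Rational(-13, 41))) = Add(23394, Rational(7531, 41)) = Rational(966685, 41)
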